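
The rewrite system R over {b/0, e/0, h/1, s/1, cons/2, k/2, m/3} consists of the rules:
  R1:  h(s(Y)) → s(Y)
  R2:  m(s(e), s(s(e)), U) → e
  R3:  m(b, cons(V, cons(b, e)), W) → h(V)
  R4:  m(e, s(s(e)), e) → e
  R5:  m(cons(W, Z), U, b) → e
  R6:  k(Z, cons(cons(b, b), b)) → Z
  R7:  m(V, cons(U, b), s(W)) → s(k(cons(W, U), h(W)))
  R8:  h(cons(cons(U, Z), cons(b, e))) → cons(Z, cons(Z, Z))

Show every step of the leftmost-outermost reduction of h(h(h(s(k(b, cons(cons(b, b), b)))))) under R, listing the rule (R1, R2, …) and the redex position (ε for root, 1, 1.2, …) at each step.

1. h(h(h(s(k(b, cons(cons(b, b), b))))))  →  h(h(s(k(b, cons(cons(b, b), b)))))   [R1 at 1.1]
2. h(h(s(k(b, cons(cons(b, b), b)))))  →  h(s(k(b, cons(cons(b, b), b))))   [R1 at 1]
3. h(s(k(b, cons(cons(b, b), b))))  →  s(k(b, cons(cons(b, b), b)))   [R1 at ε]
4. s(k(b, cons(cons(b, b), b)))  →  s(b)   [R6 at 1]

s(b)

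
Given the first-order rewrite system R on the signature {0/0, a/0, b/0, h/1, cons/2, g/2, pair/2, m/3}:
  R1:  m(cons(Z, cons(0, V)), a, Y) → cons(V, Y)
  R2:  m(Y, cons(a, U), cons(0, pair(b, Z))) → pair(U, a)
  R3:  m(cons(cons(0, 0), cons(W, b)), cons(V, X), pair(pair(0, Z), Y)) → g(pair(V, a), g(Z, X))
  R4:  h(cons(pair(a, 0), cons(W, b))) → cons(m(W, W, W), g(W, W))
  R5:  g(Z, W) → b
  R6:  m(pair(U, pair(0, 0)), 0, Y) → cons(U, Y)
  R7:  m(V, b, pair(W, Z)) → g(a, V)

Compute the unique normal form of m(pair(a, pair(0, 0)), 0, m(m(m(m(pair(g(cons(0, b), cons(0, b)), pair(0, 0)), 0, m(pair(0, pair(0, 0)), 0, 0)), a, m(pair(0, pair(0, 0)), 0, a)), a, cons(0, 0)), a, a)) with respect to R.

1. m(pair(a, pair(0, 0)), 0, m(m(m(m(pair(g(cons(0, b), cons(0, b)), pair(0, 0)), 0, m(pair(0, pair(0, 0)), 0, 0)), a, m(pair(0, pair(0, 0)), 0, a)), a, cons(0, 0)), a, a))  →  cons(a, m(m(m(m(pair(g(cons(0, b), cons(0, b)), pair(0, 0)), 0, m(pair(0, pair(0, 0)), 0, 0)), a, m(pair(0, pair(0, 0)), 0, a)), a, cons(0, 0)), a, a))   [R6 at ε]
2. cons(a, m(m(m(m(pair(g(cons(0, b), cons(0, b)), pair(0, 0)), 0, m(pair(0, pair(0, 0)), 0, 0)), a, m(pair(0, pair(0, 0)), 0, a)), a, cons(0, 0)), a, a))  →  cons(a, m(m(m(cons(g(cons(0, b), cons(0, b)), m(pair(0, pair(0, 0)), 0, 0)), a, m(pair(0, pair(0, 0)), 0, a)), a, cons(0, 0)), a, a))   [R6 at 2.1.1.1]
3. cons(a, m(m(m(cons(g(cons(0, b), cons(0, b)), m(pair(0, pair(0, 0)), 0, 0)), a, m(pair(0, pair(0, 0)), 0, a)), a, cons(0, 0)), a, a))  →  cons(a, m(m(m(cons(b, m(pair(0, pair(0, 0)), 0, 0)), a, m(pair(0, pair(0, 0)), 0, a)), a, cons(0, 0)), a, a))   [R5 at 2.1.1.1.1]
4. cons(a, m(m(m(cons(b, m(pair(0, pair(0, 0)), 0, 0)), a, m(pair(0, pair(0, 0)), 0, a)), a, cons(0, 0)), a, a))  →  cons(a, m(m(m(cons(b, cons(0, 0)), a, m(pair(0, pair(0, 0)), 0, a)), a, cons(0, 0)), a, a))   [R6 at 2.1.1.1.2]
5. cons(a, m(m(m(cons(b, cons(0, 0)), a, m(pair(0, pair(0, 0)), 0, a)), a, cons(0, 0)), a, a))  →  cons(a, m(m(cons(0, m(pair(0, pair(0, 0)), 0, a)), a, cons(0, 0)), a, a))   [R1 at 2.1.1]
6. cons(a, m(m(cons(0, m(pair(0, pair(0, 0)), 0, a)), a, cons(0, 0)), a, a))  →  cons(a, m(m(cons(0, cons(0, a)), a, cons(0, 0)), a, a))   [R6 at 2.1.1.2]
7. cons(a, m(m(cons(0, cons(0, a)), a, cons(0, 0)), a, a))  →  cons(a, m(cons(a, cons(0, 0)), a, a))   [R1 at 2.1]
8. cons(a, m(cons(a, cons(0, 0)), a, a))  →  cons(a, cons(0, a))   [R1 at 2]

cons(a, cons(0, a))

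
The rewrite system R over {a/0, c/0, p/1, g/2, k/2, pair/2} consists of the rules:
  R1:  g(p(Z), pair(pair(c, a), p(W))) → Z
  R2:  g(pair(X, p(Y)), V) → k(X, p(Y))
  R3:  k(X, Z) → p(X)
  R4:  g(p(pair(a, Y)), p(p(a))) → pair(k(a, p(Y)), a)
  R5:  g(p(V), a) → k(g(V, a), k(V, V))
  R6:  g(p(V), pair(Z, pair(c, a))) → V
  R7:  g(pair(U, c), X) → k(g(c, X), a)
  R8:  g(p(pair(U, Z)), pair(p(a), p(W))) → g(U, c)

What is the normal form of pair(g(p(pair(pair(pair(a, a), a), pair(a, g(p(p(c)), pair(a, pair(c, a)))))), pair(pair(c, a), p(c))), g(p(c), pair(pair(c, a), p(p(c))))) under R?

pair(pair(pair(pair(a, a), a), pair(a, p(c))), c)

1. pair(g(p(pair(pair(pair(a, a), a), pair(a, g(p(p(c)), pair(a, pair(c, a)))))), pair(pair(c, a), p(c))), g(p(c), pair(pair(c, a), p(p(c)))))  →  pair(pair(pair(pair(a, a), a), pair(a, g(p(p(c)), pair(a, pair(c, a))))), g(p(c), pair(pair(c, a), p(p(c)))))   [R1 at 1]
2. pair(pair(pair(pair(a, a), a), pair(a, g(p(p(c)), pair(a, pair(c, a))))), g(p(c), pair(pair(c, a), p(p(c)))))  →  pair(pair(pair(pair(a, a), a), pair(a, p(c))), g(p(c), pair(pair(c, a), p(p(c)))))   [R6 at 1.2.2]
3. pair(pair(pair(pair(a, a), a), pair(a, p(c))), g(p(c), pair(pair(c, a), p(p(c)))))  →  pair(pair(pair(pair(a, a), a), pair(a, p(c))), c)   [R1 at 2]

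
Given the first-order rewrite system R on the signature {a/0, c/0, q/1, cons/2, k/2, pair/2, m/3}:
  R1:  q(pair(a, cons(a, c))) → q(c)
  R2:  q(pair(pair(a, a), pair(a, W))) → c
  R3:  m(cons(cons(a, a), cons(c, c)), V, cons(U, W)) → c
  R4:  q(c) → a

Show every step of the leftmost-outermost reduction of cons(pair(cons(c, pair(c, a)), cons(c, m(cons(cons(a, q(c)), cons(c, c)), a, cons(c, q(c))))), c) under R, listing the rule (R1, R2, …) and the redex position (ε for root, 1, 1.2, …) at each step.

1. cons(pair(cons(c, pair(c, a)), cons(c, m(cons(cons(a, q(c)), cons(c, c)), a, cons(c, q(c))))), c)  →  cons(pair(cons(c, pair(c, a)), cons(c, m(cons(cons(a, a), cons(c, c)), a, cons(c, q(c))))), c)   [R4 at 1.2.2.1.1.2]
2. cons(pair(cons(c, pair(c, a)), cons(c, m(cons(cons(a, a), cons(c, c)), a, cons(c, q(c))))), c)  →  cons(pair(cons(c, pair(c, a)), cons(c, c)), c)   [R3 at 1.2.2]

cons(pair(cons(c, pair(c, a)), cons(c, c)), c)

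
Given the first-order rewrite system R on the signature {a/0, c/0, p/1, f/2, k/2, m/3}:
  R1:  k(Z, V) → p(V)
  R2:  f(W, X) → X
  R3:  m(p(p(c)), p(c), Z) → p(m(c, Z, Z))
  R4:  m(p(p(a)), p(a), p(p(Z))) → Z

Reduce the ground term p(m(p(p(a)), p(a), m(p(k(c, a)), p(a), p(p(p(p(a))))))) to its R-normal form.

p(a)

1. p(m(p(p(a)), p(a), m(p(k(c, a)), p(a), p(p(p(p(a)))))))  →  p(m(p(p(a)), p(a), m(p(p(a)), p(a), p(p(p(p(a)))))))   [R1 at 1.3.1.1]
2. p(m(p(p(a)), p(a), m(p(p(a)), p(a), p(p(p(p(a)))))))  →  p(m(p(p(a)), p(a), p(p(a))))   [R4 at 1.3]
3. p(m(p(p(a)), p(a), p(p(a))))  →  p(a)   [R4 at 1]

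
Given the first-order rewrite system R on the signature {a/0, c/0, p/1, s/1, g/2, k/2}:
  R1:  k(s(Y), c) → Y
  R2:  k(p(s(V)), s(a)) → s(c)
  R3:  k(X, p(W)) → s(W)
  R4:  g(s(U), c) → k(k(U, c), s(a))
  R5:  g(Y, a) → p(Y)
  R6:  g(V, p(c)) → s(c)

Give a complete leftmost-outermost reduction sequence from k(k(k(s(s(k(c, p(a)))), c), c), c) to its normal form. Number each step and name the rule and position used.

a

1. k(k(k(s(s(k(c, p(a)))), c), c), c)  →  k(k(s(k(c, p(a))), c), c)   [R1 at 1.1]
2. k(k(s(k(c, p(a))), c), c)  →  k(k(c, p(a)), c)   [R1 at 1]
3. k(k(c, p(a)), c)  →  k(s(a), c)   [R3 at 1]
4. k(s(a), c)  →  a   [R1 at ε]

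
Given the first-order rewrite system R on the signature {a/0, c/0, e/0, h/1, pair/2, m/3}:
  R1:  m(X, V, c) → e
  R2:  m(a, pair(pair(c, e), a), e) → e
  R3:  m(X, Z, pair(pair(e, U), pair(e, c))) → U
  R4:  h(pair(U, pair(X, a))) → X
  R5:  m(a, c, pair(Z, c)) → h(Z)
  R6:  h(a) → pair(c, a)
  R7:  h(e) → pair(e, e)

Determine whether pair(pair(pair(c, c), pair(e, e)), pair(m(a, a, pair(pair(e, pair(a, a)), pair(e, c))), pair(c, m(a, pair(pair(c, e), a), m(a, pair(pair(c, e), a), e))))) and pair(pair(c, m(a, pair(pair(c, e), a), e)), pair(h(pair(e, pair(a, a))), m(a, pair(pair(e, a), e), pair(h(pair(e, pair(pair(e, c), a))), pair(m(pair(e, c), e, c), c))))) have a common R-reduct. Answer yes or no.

no — NF(t₁) = pair(pair(pair(c, c), pair(e, e)), pair(pair(a, a), pair(c, e))), NF(t₂) = pair(pair(c, e), pair(a, c))

Reduce t₁ = pair(pair(pair(c, c), pair(e, e)), pair(m(a, a, pair(pair(e, pair(a, a)), pair(e, c))), pair(c, m(a, pair(pair(c, e), a), m(a, pair(pair(c, e), a), e))))):
1. pair(pair(pair(c, c), pair(e, e)), pair(m(a, a, pair(pair(e, pair(a, a)), pair(e, c))), pair(c, m(a, pair(pair(c, e), a), m(a, pair(pair(c, e), a), e)))))  →  pair(pair(pair(c, c), pair(e, e)), pair(pair(a, a), pair(c, m(a, pair(pair(c, e), a), m(a, pair(pair(c, e), a), e)))))   [R3 at 2.1]
2. pair(pair(pair(c, c), pair(e, e)), pair(pair(a, a), pair(c, m(a, pair(pair(c, e), a), m(a, pair(pair(c, e), a), e)))))  →  pair(pair(pair(c, c), pair(e, e)), pair(pair(a, a), pair(c, m(a, pair(pair(c, e), a), e))))   [R2 at 2.2.2.3]
3. pair(pair(pair(c, c), pair(e, e)), pair(pair(a, a), pair(c, m(a, pair(pair(c, e), a), e))))  →  pair(pair(pair(c, c), pair(e, e)), pair(pair(a, a), pair(c, e)))   [R2 at 2.2.2]

Reduce t₂ = pair(pair(c, m(a, pair(pair(c, e), a), e)), pair(h(pair(e, pair(a, a))), m(a, pair(pair(e, a), e), pair(h(pair(e, pair(pair(e, c), a))), pair(m(pair(e, c), e, c), c))))):
1. pair(pair(c, m(a, pair(pair(c, e), a), e)), pair(h(pair(e, pair(a, a))), m(a, pair(pair(e, a), e), pair(h(pair(e, pair(pair(e, c), a))), pair(m(pair(e, c), e, c), c)))))  →  pair(pair(c, e), pair(h(pair(e, pair(a, a))), m(a, pair(pair(e, a), e), pair(h(pair(e, pair(pair(e, c), a))), pair(m(pair(e, c), e, c), c)))))   [R2 at 1.2]
2. pair(pair(c, e), pair(h(pair(e, pair(a, a))), m(a, pair(pair(e, a), e), pair(h(pair(e, pair(pair(e, c), a))), pair(m(pair(e, c), e, c), c)))))  →  pair(pair(c, e), pair(a, m(a, pair(pair(e, a), e), pair(h(pair(e, pair(pair(e, c), a))), pair(m(pair(e, c), e, c), c)))))   [R4 at 2.1]
3. pair(pair(c, e), pair(a, m(a, pair(pair(e, a), e), pair(h(pair(e, pair(pair(e, c), a))), pair(m(pair(e, c), e, c), c)))))  →  pair(pair(c, e), pair(a, m(a, pair(pair(e, a), e), pair(pair(e, c), pair(m(pair(e, c), e, c), c)))))   [R4 at 2.2.3.1]
4. pair(pair(c, e), pair(a, m(a, pair(pair(e, a), e), pair(pair(e, c), pair(m(pair(e, c), e, c), c)))))  →  pair(pair(c, e), pair(a, m(a, pair(pair(e, a), e), pair(pair(e, c), pair(e, c)))))   [R1 at 2.2.3.2.1]
5. pair(pair(c, e), pair(a, m(a, pair(pair(e, a), e), pair(pair(e, c), pair(e, c)))))  →  pair(pair(c, e), pair(a, c))   [R3 at 2.2]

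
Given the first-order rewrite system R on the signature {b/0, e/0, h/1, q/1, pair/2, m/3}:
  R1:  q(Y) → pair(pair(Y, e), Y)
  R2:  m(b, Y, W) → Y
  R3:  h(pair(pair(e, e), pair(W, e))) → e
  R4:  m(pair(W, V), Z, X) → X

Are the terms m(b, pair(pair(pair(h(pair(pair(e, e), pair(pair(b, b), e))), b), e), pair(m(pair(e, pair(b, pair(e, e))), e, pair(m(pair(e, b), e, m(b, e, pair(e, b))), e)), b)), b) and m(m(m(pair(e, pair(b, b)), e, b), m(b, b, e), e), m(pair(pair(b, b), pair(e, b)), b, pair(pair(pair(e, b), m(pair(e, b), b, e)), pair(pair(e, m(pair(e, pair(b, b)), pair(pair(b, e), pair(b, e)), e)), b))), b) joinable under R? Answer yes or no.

Reduce t₁ = m(b, pair(pair(pair(h(pair(pair(e, e), pair(pair(b, b), e))), b), e), pair(m(pair(e, pair(b, pair(e, e))), e, pair(m(pair(e, b), e, m(b, e, pair(e, b))), e)), b)), b):
1. m(b, pair(pair(pair(h(pair(pair(e, e), pair(pair(b, b), e))), b), e), pair(m(pair(e, pair(b, pair(e, e))), e, pair(m(pair(e, b), e, m(b, e, pair(e, b))), e)), b)), b)  →  pair(pair(pair(h(pair(pair(e, e), pair(pair(b, b), e))), b), e), pair(m(pair(e, pair(b, pair(e, e))), e, pair(m(pair(e, b), e, m(b, e, pair(e, b))), e)), b))   [R2 at ε]
2. pair(pair(pair(h(pair(pair(e, e), pair(pair(b, b), e))), b), e), pair(m(pair(e, pair(b, pair(e, e))), e, pair(m(pair(e, b), e, m(b, e, pair(e, b))), e)), b))  →  pair(pair(pair(e, b), e), pair(m(pair(e, pair(b, pair(e, e))), e, pair(m(pair(e, b), e, m(b, e, pair(e, b))), e)), b))   [R3 at 1.1.1]
3. pair(pair(pair(e, b), e), pair(m(pair(e, pair(b, pair(e, e))), e, pair(m(pair(e, b), e, m(b, e, pair(e, b))), e)), b))  →  pair(pair(pair(e, b), e), pair(pair(m(pair(e, b), e, m(b, e, pair(e, b))), e), b))   [R4 at 2.1]
4. pair(pair(pair(e, b), e), pair(pair(m(pair(e, b), e, m(b, e, pair(e, b))), e), b))  →  pair(pair(pair(e, b), e), pair(pair(m(b, e, pair(e, b)), e), b))   [R4 at 2.1.1]
5. pair(pair(pair(e, b), e), pair(pair(m(b, e, pair(e, b)), e), b))  →  pair(pair(pair(e, b), e), pair(pair(e, e), b))   [R2 at 2.1.1]

Reduce t₂ = m(m(m(pair(e, pair(b, b)), e, b), m(b, b, e), e), m(pair(pair(b, b), pair(e, b)), b, pair(pair(pair(e, b), m(pair(e, b), b, e)), pair(pair(e, m(pair(e, pair(b, b)), pair(pair(b, e), pair(b, e)), e)), b))), b):
1. m(m(m(pair(e, pair(b, b)), e, b), m(b, b, e), e), m(pair(pair(b, b), pair(e, b)), b, pair(pair(pair(e, b), m(pair(e, b), b, e)), pair(pair(e, m(pair(e, pair(b, b)), pair(pair(b, e), pair(b, e)), e)), b))), b)  →  m(m(b, m(b, b, e), e), m(pair(pair(b, b), pair(e, b)), b, pair(pair(pair(e, b), m(pair(e, b), b, e)), pair(pair(e, m(pair(e, pair(b, b)), pair(pair(b, e), pair(b, e)), e)), b))), b)   [R4 at 1.1]
2. m(m(b, m(b, b, e), e), m(pair(pair(b, b), pair(e, b)), b, pair(pair(pair(e, b), m(pair(e, b), b, e)), pair(pair(e, m(pair(e, pair(b, b)), pair(pair(b, e), pair(b, e)), e)), b))), b)  →  m(m(b, b, e), m(pair(pair(b, b), pair(e, b)), b, pair(pair(pair(e, b), m(pair(e, b), b, e)), pair(pair(e, m(pair(e, pair(b, b)), pair(pair(b, e), pair(b, e)), e)), b))), b)   [R2 at 1]
3. m(m(b, b, e), m(pair(pair(b, b), pair(e, b)), b, pair(pair(pair(e, b), m(pair(e, b), b, e)), pair(pair(e, m(pair(e, pair(b, b)), pair(pair(b, e), pair(b, e)), e)), b))), b)  →  m(b, m(pair(pair(b, b), pair(e, b)), b, pair(pair(pair(e, b), m(pair(e, b), b, e)), pair(pair(e, m(pair(e, pair(b, b)), pair(pair(b, e), pair(b, e)), e)), b))), b)   [R2 at 1]
4. m(b, m(pair(pair(b, b), pair(e, b)), b, pair(pair(pair(e, b), m(pair(e, b), b, e)), pair(pair(e, m(pair(e, pair(b, b)), pair(pair(b, e), pair(b, e)), e)), b))), b)  →  m(pair(pair(b, b), pair(e, b)), b, pair(pair(pair(e, b), m(pair(e, b), b, e)), pair(pair(e, m(pair(e, pair(b, b)), pair(pair(b, e), pair(b, e)), e)), b)))   [R2 at ε]
5. m(pair(pair(b, b), pair(e, b)), b, pair(pair(pair(e, b), m(pair(e, b), b, e)), pair(pair(e, m(pair(e, pair(b, b)), pair(pair(b, e), pair(b, e)), e)), b)))  →  pair(pair(pair(e, b), m(pair(e, b), b, e)), pair(pair(e, m(pair(e, pair(b, b)), pair(pair(b, e), pair(b, e)), e)), b))   [R4 at ε]
6. pair(pair(pair(e, b), m(pair(e, b), b, e)), pair(pair(e, m(pair(e, pair(b, b)), pair(pair(b, e), pair(b, e)), e)), b))  →  pair(pair(pair(e, b), e), pair(pair(e, m(pair(e, pair(b, b)), pair(pair(b, e), pair(b, e)), e)), b))   [R4 at 1.2]
7. pair(pair(pair(e, b), e), pair(pair(e, m(pair(e, pair(b, b)), pair(pair(b, e), pair(b, e)), e)), b))  →  pair(pair(pair(e, b), e), pair(pair(e, e), b))   [R4 at 2.1.2]

yes — NF(t₁) = pair(pair(pair(e, b), e), pair(pair(e, e), b)), NF(t₂) = pair(pair(pair(e, b), e), pair(pair(e, e), b))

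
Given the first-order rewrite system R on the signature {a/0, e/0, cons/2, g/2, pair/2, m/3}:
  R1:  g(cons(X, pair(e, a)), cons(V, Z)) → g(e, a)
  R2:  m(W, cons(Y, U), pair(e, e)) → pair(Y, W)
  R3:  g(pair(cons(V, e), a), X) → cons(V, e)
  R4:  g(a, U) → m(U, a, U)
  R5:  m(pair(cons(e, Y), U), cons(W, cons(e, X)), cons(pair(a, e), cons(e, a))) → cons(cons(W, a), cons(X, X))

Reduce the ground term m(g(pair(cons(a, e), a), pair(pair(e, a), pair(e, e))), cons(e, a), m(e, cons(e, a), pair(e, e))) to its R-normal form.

1. m(g(pair(cons(a, e), a), pair(pair(e, a), pair(e, e))), cons(e, a), m(e, cons(e, a), pair(e, e)))  →  m(cons(a, e), cons(e, a), m(e, cons(e, a), pair(e, e)))   [R3 at 1]
2. m(cons(a, e), cons(e, a), m(e, cons(e, a), pair(e, e)))  →  m(cons(a, e), cons(e, a), pair(e, e))   [R2 at 3]
3. m(cons(a, e), cons(e, a), pair(e, e))  →  pair(e, cons(a, e))   [R2 at ε]

pair(e, cons(a, e))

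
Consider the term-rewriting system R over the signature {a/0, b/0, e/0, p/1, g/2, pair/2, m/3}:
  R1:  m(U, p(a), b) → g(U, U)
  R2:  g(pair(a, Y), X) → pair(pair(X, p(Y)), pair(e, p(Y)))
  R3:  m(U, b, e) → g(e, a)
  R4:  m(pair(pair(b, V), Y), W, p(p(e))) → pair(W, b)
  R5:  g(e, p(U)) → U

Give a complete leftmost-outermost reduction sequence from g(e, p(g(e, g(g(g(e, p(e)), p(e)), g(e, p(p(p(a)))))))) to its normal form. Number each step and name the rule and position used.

a

1. g(e, p(g(e, g(g(g(e, p(e)), p(e)), g(e, p(p(p(a))))))))  →  g(e, g(g(g(e, p(e)), p(e)), g(e, p(p(p(a))))))   [R5 at ε]
2. g(e, g(g(g(e, p(e)), p(e)), g(e, p(p(p(a))))))  →  g(e, g(g(e, p(e)), g(e, p(p(p(a))))))   [R5 at 2.1.1]
3. g(e, g(g(e, p(e)), g(e, p(p(p(a))))))  →  g(e, g(e, g(e, p(p(p(a))))))   [R5 at 2.1]
4. g(e, g(e, g(e, p(p(p(a))))))  →  g(e, g(e, p(p(a))))   [R5 at 2.2]
5. g(e, g(e, p(p(a))))  →  g(e, p(a))   [R5 at 2]
6. g(e, p(a))  →  a   [R5 at ε]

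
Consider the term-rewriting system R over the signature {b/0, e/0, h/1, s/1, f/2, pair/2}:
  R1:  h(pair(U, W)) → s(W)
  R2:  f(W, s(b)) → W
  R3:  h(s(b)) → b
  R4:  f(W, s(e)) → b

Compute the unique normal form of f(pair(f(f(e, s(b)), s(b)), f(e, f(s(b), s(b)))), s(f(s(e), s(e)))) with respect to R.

1. f(pair(f(f(e, s(b)), s(b)), f(e, f(s(b), s(b)))), s(f(s(e), s(e))))  →  f(pair(f(e, s(b)), f(e, f(s(b), s(b)))), s(f(s(e), s(e))))   [R2 at 1.1]
2. f(pair(f(e, s(b)), f(e, f(s(b), s(b)))), s(f(s(e), s(e))))  →  f(pair(e, f(e, f(s(b), s(b)))), s(f(s(e), s(e))))   [R2 at 1.1]
3. f(pair(e, f(e, f(s(b), s(b)))), s(f(s(e), s(e))))  →  f(pair(e, f(e, s(b))), s(f(s(e), s(e))))   [R2 at 1.2.2]
4. f(pair(e, f(e, s(b))), s(f(s(e), s(e))))  →  f(pair(e, e), s(f(s(e), s(e))))   [R2 at 1.2]
5. f(pair(e, e), s(f(s(e), s(e))))  →  f(pair(e, e), s(b))   [R4 at 2.1]
6. f(pair(e, e), s(b))  →  pair(e, e)   [R2 at ε]

pair(e, e)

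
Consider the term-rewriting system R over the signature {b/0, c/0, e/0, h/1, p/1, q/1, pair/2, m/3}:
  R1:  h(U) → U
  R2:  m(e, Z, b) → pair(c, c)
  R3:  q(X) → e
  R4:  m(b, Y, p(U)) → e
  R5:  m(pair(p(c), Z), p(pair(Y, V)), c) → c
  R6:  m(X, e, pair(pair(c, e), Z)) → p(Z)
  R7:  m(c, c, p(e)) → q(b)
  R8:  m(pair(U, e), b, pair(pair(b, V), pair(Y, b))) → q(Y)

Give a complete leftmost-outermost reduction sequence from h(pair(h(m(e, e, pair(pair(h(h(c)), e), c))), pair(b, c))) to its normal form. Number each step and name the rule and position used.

pair(p(c), pair(b, c))

1. h(pair(h(m(e, e, pair(pair(h(h(c)), e), c))), pair(b, c)))  →  pair(h(m(e, e, pair(pair(h(h(c)), e), c))), pair(b, c))   [R1 at ε]
2. pair(h(m(e, e, pair(pair(h(h(c)), e), c))), pair(b, c))  →  pair(m(e, e, pair(pair(h(h(c)), e), c)), pair(b, c))   [R1 at 1]
3. pair(m(e, e, pair(pair(h(h(c)), e), c)), pair(b, c))  →  pair(m(e, e, pair(pair(h(c), e), c)), pair(b, c))   [R1 at 1.3.1.1]
4. pair(m(e, e, pair(pair(h(c), e), c)), pair(b, c))  →  pair(m(e, e, pair(pair(c, e), c)), pair(b, c))   [R1 at 1.3.1.1]
5. pair(m(e, e, pair(pair(c, e), c)), pair(b, c))  →  pair(p(c), pair(b, c))   [R6 at 1]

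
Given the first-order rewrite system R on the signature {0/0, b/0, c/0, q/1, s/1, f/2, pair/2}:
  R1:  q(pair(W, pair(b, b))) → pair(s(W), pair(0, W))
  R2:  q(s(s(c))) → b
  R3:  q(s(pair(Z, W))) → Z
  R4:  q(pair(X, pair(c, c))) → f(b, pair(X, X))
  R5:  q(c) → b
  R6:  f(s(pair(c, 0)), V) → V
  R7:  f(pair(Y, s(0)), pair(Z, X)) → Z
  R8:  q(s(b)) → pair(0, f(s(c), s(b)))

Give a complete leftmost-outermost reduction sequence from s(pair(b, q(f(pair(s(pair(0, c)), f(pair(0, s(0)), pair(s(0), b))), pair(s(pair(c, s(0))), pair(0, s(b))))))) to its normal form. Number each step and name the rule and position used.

s(pair(b, c))

1. s(pair(b, q(f(pair(s(pair(0, c)), f(pair(0, s(0)), pair(s(0), b))), pair(s(pair(c, s(0))), pair(0, s(b)))))))  →  s(pair(b, q(f(pair(s(pair(0, c)), s(0)), pair(s(pair(c, s(0))), pair(0, s(b)))))))   [R7 at 1.2.1.1.2]
2. s(pair(b, q(f(pair(s(pair(0, c)), s(0)), pair(s(pair(c, s(0))), pair(0, s(b)))))))  →  s(pair(b, q(s(pair(c, s(0))))))   [R7 at 1.2.1]
3. s(pair(b, q(s(pair(c, s(0))))))  →  s(pair(b, c))   [R3 at 1.2]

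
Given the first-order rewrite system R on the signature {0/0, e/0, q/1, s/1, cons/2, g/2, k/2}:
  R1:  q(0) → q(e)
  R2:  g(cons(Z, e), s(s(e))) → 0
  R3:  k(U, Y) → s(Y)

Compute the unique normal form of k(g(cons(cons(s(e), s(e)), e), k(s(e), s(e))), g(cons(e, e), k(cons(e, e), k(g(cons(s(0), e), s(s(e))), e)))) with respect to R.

s(0)

1. k(g(cons(cons(s(e), s(e)), e), k(s(e), s(e))), g(cons(e, e), k(cons(e, e), k(g(cons(s(0), e), s(s(e))), e))))  →  s(g(cons(e, e), k(cons(e, e), k(g(cons(s(0), e), s(s(e))), e))))   [R3 at ε]
2. s(g(cons(e, e), k(cons(e, e), k(g(cons(s(0), e), s(s(e))), e))))  →  s(g(cons(e, e), s(k(g(cons(s(0), e), s(s(e))), e))))   [R3 at 1.2]
3. s(g(cons(e, e), s(k(g(cons(s(0), e), s(s(e))), e))))  →  s(g(cons(e, e), s(s(e))))   [R3 at 1.2.1]
4. s(g(cons(e, e), s(s(e))))  →  s(0)   [R2 at 1]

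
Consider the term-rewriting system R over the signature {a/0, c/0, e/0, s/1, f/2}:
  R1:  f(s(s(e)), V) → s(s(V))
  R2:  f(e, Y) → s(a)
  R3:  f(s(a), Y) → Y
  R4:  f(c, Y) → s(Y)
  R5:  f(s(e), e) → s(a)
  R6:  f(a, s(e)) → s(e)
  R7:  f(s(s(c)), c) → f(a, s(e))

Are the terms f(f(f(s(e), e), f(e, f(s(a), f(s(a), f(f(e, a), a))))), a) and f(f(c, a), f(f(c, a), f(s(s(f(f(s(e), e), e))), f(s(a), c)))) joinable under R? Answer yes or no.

Reduce t₁ = f(f(f(s(e), e), f(e, f(s(a), f(s(a), f(f(e, a), a))))), a):
1. f(f(f(s(e), e), f(e, f(s(a), f(s(a), f(f(e, a), a))))), a)  →  f(f(s(a), f(e, f(s(a), f(s(a), f(f(e, a), a))))), a)   [R5 at 1.1]
2. f(f(s(a), f(e, f(s(a), f(s(a), f(f(e, a), a))))), a)  →  f(f(e, f(s(a), f(s(a), f(f(e, a), a)))), a)   [R3 at 1]
3. f(f(e, f(s(a), f(s(a), f(f(e, a), a)))), a)  →  f(s(a), a)   [R2 at 1]
4. f(s(a), a)  →  a   [R3 at ε]

Reduce t₂ = f(f(c, a), f(f(c, a), f(s(s(f(f(s(e), e), e))), f(s(a), c)))):
1. f(f(c, a), f(f(c, a), f(s(s(f(f(s(e), e), e))), f(s(a), c))))  →  f(s(a), f(f(c, a), f(s(s(f(f(s(e), e), e))), f(s(a), c))))   [R4 at 1]
2. f(s(a), f(f(c, a), f(s(s(f(f(s(e), e), e))), f(s(a), c))))  →  f(f(c, a), f(s(s(f(f(s(e), e), e))), f(s(a), c)))   [R3 at ε]
3. f(f(c, a), f(s(s(f(f(s(e), e), e))), f(s(a), c)))  →  f(s(a), f(s(s(f(f(s(e), e), e))), f(s(a), c)))   [R4 at 1]
4. f(s(a), f(s(s(f(f(s(e), e), e))), f(s(a), c)))  →  f(s(s(f(f(s(e), e), e))), f(s(a), c))   [R3 at ε]
5. f(s(s(f(f(s(e), e), e))), f(s(a), c))  →  f(s(s(f(s(a), e))), f(s(a), c))   [R5 at 1.1.1.1]
6. f(s(s(f(s(a), e))), f(s(a), c))  →  f(s(s(e)), f(s(a), c))   [R3 at 1.1.1]
7. f(s(s(e)), f(s(a), c))  →  s(s(f(s(a), c)))   [R1 at ε]
8. s(s(f(s(a), c)))  →  s(s(c))   [R3 at 1.1]

no — NF(t₁) = a, NF(t₂) = s(s(c))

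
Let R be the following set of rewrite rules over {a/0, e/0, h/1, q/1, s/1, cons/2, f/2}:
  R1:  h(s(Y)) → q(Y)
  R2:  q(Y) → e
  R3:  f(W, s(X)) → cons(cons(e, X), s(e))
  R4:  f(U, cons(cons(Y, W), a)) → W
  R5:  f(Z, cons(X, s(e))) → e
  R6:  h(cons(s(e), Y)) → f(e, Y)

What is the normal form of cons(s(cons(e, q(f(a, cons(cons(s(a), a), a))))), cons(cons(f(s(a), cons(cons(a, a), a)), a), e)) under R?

1. cons(s(cons(e, q(f(a, cons(cons(s(a), a), a))))), cons(cons(f(s(a), cons(cons(a, a), a)), a), e))  →  cons(s(cons(e, e)), cons(cons(f(s(a), cons(cons(a, a), a)), a), e))   [R2 at 1.1.2]
2. cons(s(cons(e, e)), cons(cons(f(s(a), cons(cons(a, a), a)), a), e))  →  cons(s(cons(e, e)), cons(cons(a, a), e))   [R4 at 2.1.1]

cons(s(cons(e, e)), cons(cons(a, a), e))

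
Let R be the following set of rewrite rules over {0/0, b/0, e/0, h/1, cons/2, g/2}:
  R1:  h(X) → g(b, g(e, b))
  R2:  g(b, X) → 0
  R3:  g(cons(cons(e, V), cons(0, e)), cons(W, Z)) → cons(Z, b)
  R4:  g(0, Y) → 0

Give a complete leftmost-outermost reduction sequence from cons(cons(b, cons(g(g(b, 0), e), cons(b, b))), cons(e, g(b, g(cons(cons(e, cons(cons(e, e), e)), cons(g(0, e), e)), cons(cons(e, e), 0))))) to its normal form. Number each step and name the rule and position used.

1. cons(cons(b, cons(g(g(b, 0), e), cons(b, b))), cons(e, g(b, g(cons(cons(e, cons(cons(e, e), e)), cons(g(0, e), e)), cons(cons(e, e), 0)))))  →  cons(cons(b, cons(g(0, e), cons(b, b))), cons(e, g(b, g(cons(cons(e, cons(cons(e, e), e)), cons(g(0, e), e)), cons(cons(e, e), 0)))))   [R2 at 1.2.1.1]
2. cons(cons(b, cons(g(0, e), cons(b, b))), cons(e, g(b, g(cons(cons(e, cons(cons(e, e), e)), cons(g(0, e), e)), cons(cons(e, e), 0)))))  →  cons(cons(b, cons(0, cons(b, b))), cons(e, g(b, g(cons(cons(e, cons(cons(e, e), e)), cons(g(0, e), e)), cons(cons(e, e), 0)))))   [R4 at 1.2.1]
3. cons(cons(b, cons(0, cons(b, b))), cons(e, g(b, g(cons(cons(e, cons(cons(e, e), e)), cons(g(0, e), e)), cons(cons(e, e), 0)))))  →  cons(cons(b, cons(0, cons(b, b))), cons(e, 0))   [R2 at 2.2]

cons(cons(b, cons(0, cons(b, b))), cons(e, 0))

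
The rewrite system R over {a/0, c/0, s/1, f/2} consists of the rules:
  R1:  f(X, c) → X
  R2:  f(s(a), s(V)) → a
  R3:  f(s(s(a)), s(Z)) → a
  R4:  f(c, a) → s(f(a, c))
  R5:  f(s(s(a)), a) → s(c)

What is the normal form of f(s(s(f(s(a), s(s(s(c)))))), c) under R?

1. f(s(s(f(s(a), s(s(s(c)))))), c)  →  s(s(f(s(a), s(s(s(c))))))   [R1 at ε]
2. s(s(f(s(a), s(s(s(c))))))  →  s(s(a))   [R2 at 1.1]

s(s(a))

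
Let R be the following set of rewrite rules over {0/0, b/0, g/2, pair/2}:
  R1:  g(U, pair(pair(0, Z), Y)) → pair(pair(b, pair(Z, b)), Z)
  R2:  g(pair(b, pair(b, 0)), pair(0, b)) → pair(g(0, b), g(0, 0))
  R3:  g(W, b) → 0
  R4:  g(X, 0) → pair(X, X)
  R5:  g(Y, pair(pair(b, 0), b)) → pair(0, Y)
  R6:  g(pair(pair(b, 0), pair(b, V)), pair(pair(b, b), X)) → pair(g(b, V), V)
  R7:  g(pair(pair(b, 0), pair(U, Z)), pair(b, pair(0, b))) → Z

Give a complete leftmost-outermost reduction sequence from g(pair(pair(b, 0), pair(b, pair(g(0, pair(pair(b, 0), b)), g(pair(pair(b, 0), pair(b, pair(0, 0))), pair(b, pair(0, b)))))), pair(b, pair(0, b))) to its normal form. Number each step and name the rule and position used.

pair(pair(0, 0), pair(0, 0))

1. g(pair(pair(b, 0), pair(b, pair(g(0, pair(pair(b, 0), b)), g(pair(pair(b, 0), pair(b, pair(0, 0))), pair(b, pair(0, b)))))), pair(b, pair(0, b)))  →  pair(g(0, pair(pair(b, 0), b)), g(pair(pair(b, 0), pair(b, pair(0, 0))), pair(b, pair(0, b))))   [R7 at ε]
2. pair(g(0, pair(pair(b, 0), b)), g(pair(pair(b, 0), pair(b, pair(0, 0))), pair(b, pair(0, b))))  →  pair(pair(0, 0), g(pair(pair(b, 0), pair(b, pair(0, 0))), pair(b, pair(0, b))))   [R5 at 1]
3. pair(pair(0, 0), g(pair(pair(b, 0), pair(b, pair(0, 0))), pair(b, pair(0, b))))  →  pair(pair(0, 0), pair(0, 0))   [R7 at 2]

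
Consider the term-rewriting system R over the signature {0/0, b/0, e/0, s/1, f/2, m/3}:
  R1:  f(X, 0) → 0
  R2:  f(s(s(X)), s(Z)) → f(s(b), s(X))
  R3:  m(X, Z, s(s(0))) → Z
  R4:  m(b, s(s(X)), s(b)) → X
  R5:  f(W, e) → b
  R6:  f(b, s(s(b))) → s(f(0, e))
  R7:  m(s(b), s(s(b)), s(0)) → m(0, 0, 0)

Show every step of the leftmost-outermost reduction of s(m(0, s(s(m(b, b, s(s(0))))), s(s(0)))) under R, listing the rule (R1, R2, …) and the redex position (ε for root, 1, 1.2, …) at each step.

s(s(s(b)))

1. s(m(0, s(s(m(b, b, s(s(0))))), s(s(0))))  →  s(s(s(m(b, b, s(s(0))))))   [R3 at 1]
2. s(s(s(m(b, b, s(s(0))))))  →  s(s(s(b)))   [R3 at 1.1.1]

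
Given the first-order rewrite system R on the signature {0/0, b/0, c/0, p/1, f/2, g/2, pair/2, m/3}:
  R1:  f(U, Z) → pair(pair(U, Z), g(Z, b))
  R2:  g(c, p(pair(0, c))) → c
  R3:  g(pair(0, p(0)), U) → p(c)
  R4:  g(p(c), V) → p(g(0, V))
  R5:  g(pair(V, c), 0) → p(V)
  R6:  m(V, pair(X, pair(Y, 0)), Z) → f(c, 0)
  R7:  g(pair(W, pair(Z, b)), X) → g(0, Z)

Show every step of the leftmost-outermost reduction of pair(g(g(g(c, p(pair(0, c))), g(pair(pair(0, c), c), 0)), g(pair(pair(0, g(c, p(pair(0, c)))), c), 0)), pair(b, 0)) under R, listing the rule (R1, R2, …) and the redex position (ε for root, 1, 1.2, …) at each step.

pair(c, pair(b, 0))

1. pair(g(g(g(c, p(pair(0, c))), g(pair(pair(0, c), c), 0)), g(pair(pair(0, g(c, p(pair(0, c)))), c), 0)), pair(b, 0))  →  pair(g(g(c, g(pair(pair(0, c), c), 0)), g(pair(pair(0, g(c, p(pair(0, c)))), c), 0)), pair(b, 0))   [R2 at 1.1.1]
2. pair(g(g(c, g(pair(pair(0, c), c), 0)), g(pair(pair(0, g(c, p(pair(0, c)))), c), 0)), pair(b, 0))  →  pair(g(g(c, p(pair(0, c))), g(pair(pair(0, g(c, p(pair(0, c)))), c), 0)), pair(b, 0))   [R5 at 1.1.2]
3. pair(g(g(c, p(pair(0, c))), g(pair(pair(0, g(c, p(pair(0, c)))), c), 0)), pair(b, 0))  →  pair(g(c, g(pair(pair(0, g(c, p(pair(0, c)))), c), 0)), pair(b, 0))   [R2 at 1.1]
4. pair(g(c, g(pair(pair(0, g(c, p(pair(0, c)))), c), 0)), pair(b, 0))  →  pair(g(c, p(pair(0, g(c, p(pair(0, c)))))), pair(b, 0))   [R5 at 1.2]
5. pair(g(c, p(pair(0, g(c, p(pair(0, c)))))), pair(b, 0))  →  pair(g(c, p(pair(0, c))), pair(b, 0))   [R2 at 1.2.1.2]
6. pair(g(c, p(pair(0, c))), pair(b, 0))  →  pair(c, pair(b, 0))   [R2 at 1]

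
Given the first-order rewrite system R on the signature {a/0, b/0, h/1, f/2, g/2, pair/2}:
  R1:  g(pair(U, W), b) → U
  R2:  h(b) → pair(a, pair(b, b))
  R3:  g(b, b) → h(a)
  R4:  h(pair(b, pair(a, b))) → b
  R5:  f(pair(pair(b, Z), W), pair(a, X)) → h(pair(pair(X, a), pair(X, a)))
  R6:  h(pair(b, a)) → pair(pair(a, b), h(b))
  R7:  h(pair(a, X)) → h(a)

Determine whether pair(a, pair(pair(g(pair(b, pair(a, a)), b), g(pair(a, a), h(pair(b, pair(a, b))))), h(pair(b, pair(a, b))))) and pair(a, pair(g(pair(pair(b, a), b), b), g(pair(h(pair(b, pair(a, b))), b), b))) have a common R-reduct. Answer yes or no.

Reduce t₁ = pair(a, pair(pair(g(pair(b, pair(a, a)), b), g(pair(a, a), h(pair(b, pair(a, b))))), h(pair(b, pair(a, b))))):
1. pair(a, pair(pair(g(pair(b, pair(a, a)), b), g(pair(a, a), h(pair(b, pair(a, b))))), h(pair(b, pair(a, b)))))  →  pair(a, pair(pair(b, g(pair(a, a), h(pair(b, pair(a, b))))), h(pair(b, pair(a, b)))))   [R1 at 2.1.1]
2. pair(a, pair(pair(b, g(pair(a, a), h(pair(b, pair(a, b))))), h(pair(b, pair(a, b)))))  →  pair(a, pair(pair(b, g(pair(a, a), b)), h(pair(b, pair(a, b)))))   [R4 at 2.1.2.2]
3. pair(a, pair(pair(b, g(pair(a, a), b)), h(pair(b, pair(a, b)))))  →  pair(a, pair(pair(b, a), h(pair(b, pair(a, b)))))   [R1 at 2.1.2]
4. pair(a, pair(pair(b, a), h(pair(b, pair(a, b)))))  →  pair(a, pair(pair(b, a), b))   [R4 at 2.2]

Reduce t₂ = pair(a, pair(g(pair(pair(b, a), b), b), g(pair(h(pair(b, pair(a, b))), b), b))):
1. pair(a, pair(g(pair(pair(b, a), b), b), g(pair(h(pair(b, pair(a, b))), b), b)))  →  pair(a, pair(pair(b, a), g(pair(h(pair(b, pair(a, b))), b), b)))   [R1 at 2.1]
2. pair(a, pair(pair(b, a), g(pair(h(pair(b, pair(a, b))), b), b)))  →  pair(a, pair(pair(b, a), h(pair(b, pair(a, b)))))   [R1 at 2.2]
3. pair(a, pair(pair(b, a), h(pair(b, pair(a, b)))))  →  pair(a, pair(pair(b, a), b))   [R4 at 2.2]

yes — NF(t₁) = pair(a, pair(pair(b, a), b)), NF(t₂) = pair(a, pair(pair(b, a), b))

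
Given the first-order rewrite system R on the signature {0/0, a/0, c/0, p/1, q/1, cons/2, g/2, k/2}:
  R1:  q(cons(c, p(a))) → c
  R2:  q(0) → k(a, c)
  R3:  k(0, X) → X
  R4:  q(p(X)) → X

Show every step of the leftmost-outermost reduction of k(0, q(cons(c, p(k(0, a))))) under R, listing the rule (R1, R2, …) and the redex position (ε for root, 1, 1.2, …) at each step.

c

1. k(0, q(cons(c, p(k(0, a)))))  →  q(cons(c, p(k(0, a))))   [R3 at ε]
2. q(cons(c, p(k(0, a))))  →  q(cons(c, p(a)))   [R3 at 1.2.1]
3. q(cons(c, p(a)))  →  c   [R1 at ε]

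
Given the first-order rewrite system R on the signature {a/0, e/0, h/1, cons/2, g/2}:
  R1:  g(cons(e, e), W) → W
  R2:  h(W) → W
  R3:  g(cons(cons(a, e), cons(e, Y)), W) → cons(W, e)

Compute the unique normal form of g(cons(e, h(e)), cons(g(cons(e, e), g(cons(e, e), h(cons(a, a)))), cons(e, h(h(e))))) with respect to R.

cons(cons(a, a), cons(e, e))

1. g(cons(e, h(e)), cons(g(cons(e, e), g(cons(e, e), h(cons(a, a)))), cons(e, h(h(e)))))  →  g(cons(e, e), cons(g(cons(e, e), g(cons(e, e), h(cons(a, a)))), cons(e, h(h(e)))))   [R2 at 1.2]
2. g(cons(e, e), cons(g(cons(e, e), g(cons(e, e), h(cons(a, a)))), cons(e, h(h(e)))))  →  cons(g(cons(e, e), g(cons(e, e), h(cons(a, a)))), cons(e, h(h(e))))   [R1 at ε]
3. cons(g(cons(e, e), g(cons(e, e), h(cons(a, a)))), cons(e, h(h(e))))  →  cons(g(cons(e, e), h(cons(a, a))), cons(e, h(h(e))))   [R1 at 1]
4. cons(g(cons(e, e), h(cons(a, a))), cons(e, h(h(e))))  →  cons(h(cons(a, a)), cons(e, h(h(e))))   [R1 at 1]
5. cons(h(cons(a, a)), cons(e, h(h(e))))  →  cons(cons(a, a), cons(e, h(h(e))))   [R2 at 1]
6. cons(cons(a, a), cons(e, h(h(e))))  →  cons(cons(a, a), cons(e, h(e)))   [R2 at 2.2]
7. cons(cons(a, a), cons(e, h(e)))  →  cons(cons(a, a), cons(e, e))   [R2 at 2.2]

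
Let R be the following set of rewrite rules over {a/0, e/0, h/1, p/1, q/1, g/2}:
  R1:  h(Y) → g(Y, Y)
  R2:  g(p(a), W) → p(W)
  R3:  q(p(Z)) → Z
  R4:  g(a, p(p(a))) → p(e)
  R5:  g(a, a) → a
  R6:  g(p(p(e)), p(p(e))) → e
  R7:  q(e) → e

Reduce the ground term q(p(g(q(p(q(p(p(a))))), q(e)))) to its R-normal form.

p(e)

1. q(p(g(q(p(q(p(p(a))))), q(e))))  →  g(q(p(q(p(p(a))))), q(e))   [R3 at ε]
2. g(q(p(q(p(p(a))))), q(e))  →  g(q(p(p(a))), q(e))   [R3 at 1]
3. g(q(p(p(a))), q(e))  →  g(p(a), q(e))   [R3 at 1]
4. g(p(a), q(e))  →  p(q(e))   [R2 at ε]
5. p(q(e))  →  p(e)   [R7 at 1]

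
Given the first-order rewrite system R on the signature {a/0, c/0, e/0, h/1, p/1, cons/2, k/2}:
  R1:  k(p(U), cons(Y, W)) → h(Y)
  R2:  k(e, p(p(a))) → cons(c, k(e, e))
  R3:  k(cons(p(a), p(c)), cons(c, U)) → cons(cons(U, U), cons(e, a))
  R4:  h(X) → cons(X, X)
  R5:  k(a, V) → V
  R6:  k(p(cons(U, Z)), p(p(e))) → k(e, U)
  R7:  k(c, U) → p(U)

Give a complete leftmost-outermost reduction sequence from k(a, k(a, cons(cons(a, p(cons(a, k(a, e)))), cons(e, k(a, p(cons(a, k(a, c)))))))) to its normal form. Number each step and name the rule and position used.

cons(cons(a, p(cons(a, e))), cons(e, p(cons(a, c))))

1. k(a, k(a, cons(cons(a, p(cons(a, k(a, e)))), cons(e, k(a, p(cons(a, k(a, c))))))))  →  k(a, cons(cons(a, p(cons(a, k(a, e)))), cons(e, k(a, p(cons(a, k(a, c)))))))   [R5 at ε]
2. k(a, cons(cons(a, p(cons(a, k(a, e)))), cons(e, k(a, p(cons(a, k(a, c)))))))  →  cons(cons(a, p(cons(a, k(a, e)))), cons(e, k(a, p(cons(a, k(a, c))))))   [R5 at ε]
3. cons(cons(a, p(cons(a, k(a, e)))), cons(e, k(a, p(cons(a, k(a, c))))))  →  cons(cons(a, p(cons(a, e))), cons(e, k(a, p(cons(a, k(a, c))))))   [R5 at 1.2.1.2]
4. cons(cons(a, p(cons(a, e))), cons(e, k(a, p(cons(a, k(a, c))))))  →  cons(cons(a, p(cons(a, e))), cons(e, p(cons(a, k(a, c)))))   [R5 at 2.2]
5. cons(cons(a, p(cons(a, e))), cons(e, p(cons(a, k(a, c)))))  →  cons(cons(a, p(cons(a, e))), cons(e, p(cons(a, c))))   [R5 at 2.2.1.2]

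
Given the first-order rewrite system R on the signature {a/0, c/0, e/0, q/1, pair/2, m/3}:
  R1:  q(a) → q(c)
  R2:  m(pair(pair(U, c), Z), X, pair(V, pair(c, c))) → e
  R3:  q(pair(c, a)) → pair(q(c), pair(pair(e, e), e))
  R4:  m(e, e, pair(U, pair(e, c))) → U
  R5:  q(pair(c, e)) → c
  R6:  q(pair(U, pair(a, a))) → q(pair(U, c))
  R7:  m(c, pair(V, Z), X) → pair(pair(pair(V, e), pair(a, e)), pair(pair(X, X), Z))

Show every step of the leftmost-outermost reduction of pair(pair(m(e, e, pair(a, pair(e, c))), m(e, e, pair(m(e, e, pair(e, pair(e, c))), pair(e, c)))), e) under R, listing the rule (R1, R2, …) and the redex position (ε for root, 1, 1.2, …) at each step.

pair(pair(a, e), e)

1. pair(pair(m(e, e, pair(a, pair(e, c))), m(e, e, pair(m(e, e, pair(e, pair(e, c))), pair(e, c)))), e)  →  pair(pair(a, m(e, e, pair(m(e, e, pair(e, pair(e, c))), pair(e, c)))), e)   [R4 at 1.1]
2. pair(pair(a, m(e, e, pair(m(e, e, pair(e, pair(e, c))), pair(e, c)))), e)  →  pair(pair(a, m(e, e, pair(e, pair(e, c)))), e)   [R4 at 1.2]
3. pair(pair(a, m(e, e, pair(e, pair(e, c)))), e)  →  pair(pair(a, e), e)   [R4 at 1.2]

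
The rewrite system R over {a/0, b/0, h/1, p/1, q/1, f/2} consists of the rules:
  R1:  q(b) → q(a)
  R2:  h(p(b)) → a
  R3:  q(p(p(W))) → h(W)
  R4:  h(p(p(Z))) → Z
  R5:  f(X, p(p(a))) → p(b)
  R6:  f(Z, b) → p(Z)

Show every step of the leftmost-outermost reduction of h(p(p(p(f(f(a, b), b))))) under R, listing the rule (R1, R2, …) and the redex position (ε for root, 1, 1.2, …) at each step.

p(p(p(a)))

1. h(p(p(p(f(f(a, b), b)))))  →  p(f(f(a, b), b))   [R4 at ε]
2. p(f(f(a, b), b))  →  p(p(f(a, b)))   [R6 at 1]
3. p(p(f(a, b)))  →  p(p(p(a)))   [R6 at 1.1]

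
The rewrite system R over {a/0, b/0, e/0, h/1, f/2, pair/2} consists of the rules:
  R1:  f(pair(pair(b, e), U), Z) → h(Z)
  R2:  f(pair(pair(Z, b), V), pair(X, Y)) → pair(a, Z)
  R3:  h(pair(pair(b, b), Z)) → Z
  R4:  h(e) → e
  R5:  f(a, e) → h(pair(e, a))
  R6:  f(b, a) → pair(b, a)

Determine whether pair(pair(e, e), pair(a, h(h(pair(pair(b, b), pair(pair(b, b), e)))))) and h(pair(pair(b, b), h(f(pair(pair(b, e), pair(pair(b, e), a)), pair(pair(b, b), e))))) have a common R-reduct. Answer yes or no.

no — NF(t₁) = pair(pair(e, e), pair(a, e)), NF(t₂) = e

Reduce t₁ = pair(pair(e, e), pair(a, h(h(pair(pair(b, b), pair(pair(b, b), e)))))):
1. pair(pair(e, e), pair(a, h(h(pair(pair(b, b), pair(pair(b, b), e))))))  →  pair(pair(e, e), pair(a, h(pair(pair(b, b), e))))   [R3 at 2.2.1]
2. pair(pair(e, e), pair(a, h(pair(pair(b, b), e))))  →  pair(pair(e, e), pair(a, e))   [R3 at 2.2]

Reduce t₂ = h(pair(pair(b, b), h(f(pair(pair(b, e), pair(pair(b, e), a)), pair(pair(b, b), e))))):
1. h(pair(pair(b, b), h(f(pair(pair(b, e), pair(pair(b, e), a)), pair(pair(b, b), e)))))  →  h(f(pair(pair(b, e), pair(pair(b, e), a)), pair(pair(b, b), e)))   [R3 at ε]
2. h(f(pair(pair(b, e), pair(pair(b, e), a)), pair(pair(b, b), e)))  →  h(h(pair(pair(b, b), e)))   [R1 at 1]
3. h(h(pair(pair(b, b), e)))  →  h(e)   [R3 at 1]
4. h(e)  →  e   [R4 at ε]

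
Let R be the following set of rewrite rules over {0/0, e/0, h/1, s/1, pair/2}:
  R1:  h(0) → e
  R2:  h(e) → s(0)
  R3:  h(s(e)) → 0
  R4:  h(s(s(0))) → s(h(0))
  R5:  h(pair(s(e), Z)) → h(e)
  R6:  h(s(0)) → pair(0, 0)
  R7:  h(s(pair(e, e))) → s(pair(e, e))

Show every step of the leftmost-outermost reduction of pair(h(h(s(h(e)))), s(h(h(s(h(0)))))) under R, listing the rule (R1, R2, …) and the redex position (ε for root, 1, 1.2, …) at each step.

pair(0, s(e))

1. pair(h(h(s(h(e)))), s(h(h(s(h(0))))))  →  pair(h(h(s(s(0)))), s(h(h(s(h(0))))))   [R2 at 1.1.1.1]
2. pair(h(h(s(s(0)))), s(h(h(s(h(0))))))  →  pair(h(s(h(0))), s(h(h(s(h(0))))))   [R4 at 1.1]
3. pair(h(s(h(0))), s(h(h(s(h(0))))))  →  pair(h(s(e)), s(h(h(s(h(0))))))   [R1 at 1.1.1]
4. pair(h(s(e)), s(h(h(s(h(0))))))  →  pair(0, s(h(h(s(h(0))))))   [R3 at 1]
5. pair(0, s(h(h(s(h(0))))))  →  pair(0, s(h(h(s(e)))))   [R1 at 2.1.1.1.1]
6. pair(0, s(h(h(s(e)))))  →  pair(0, s(h(0)))   [R3 at 2.1.1]
7. pair(0, s(h(0)))  →  pair(0, s(e))   [R1 at 2.1]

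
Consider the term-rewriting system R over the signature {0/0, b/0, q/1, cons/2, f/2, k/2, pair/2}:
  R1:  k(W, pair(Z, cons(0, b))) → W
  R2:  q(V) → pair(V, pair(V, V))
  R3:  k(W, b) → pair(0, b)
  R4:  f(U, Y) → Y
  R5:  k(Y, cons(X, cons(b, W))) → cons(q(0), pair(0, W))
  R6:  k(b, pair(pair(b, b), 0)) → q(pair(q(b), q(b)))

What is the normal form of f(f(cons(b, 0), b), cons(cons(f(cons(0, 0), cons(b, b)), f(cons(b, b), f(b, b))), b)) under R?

cons(cons(cons(b, b), b), b)

1. f(f(cons(b, 0), b), cons(cons(f(cons(0, 0), cons(b, b)), f(cons(b, b), f(b, b))), b))  →  cons(cons(f(cons(0, 0), cons(b, b)), f(cons(b, b), f(b, b))), b)   [R4 at ε]
2. cons(cons(f(cons(0, 0), cons(b, b)), f(cons(b, b), f(b, b))), b)  →  cons(cons(cons(b, b), f(cons(b, b), f(b, b))), b)   [R4 at 1.1]
3. cons(cons(cons(b, b), f(cons(b, b), f(b, b))), b)  →  cons(cons(cons(b, b), f(b, b)), b)   [R4 at 1.2]
4. cons(cons(cons(b, b), f(b, b)), b)  →  cons(cons(cons(b, b), b), b)   [R4 at 1.2]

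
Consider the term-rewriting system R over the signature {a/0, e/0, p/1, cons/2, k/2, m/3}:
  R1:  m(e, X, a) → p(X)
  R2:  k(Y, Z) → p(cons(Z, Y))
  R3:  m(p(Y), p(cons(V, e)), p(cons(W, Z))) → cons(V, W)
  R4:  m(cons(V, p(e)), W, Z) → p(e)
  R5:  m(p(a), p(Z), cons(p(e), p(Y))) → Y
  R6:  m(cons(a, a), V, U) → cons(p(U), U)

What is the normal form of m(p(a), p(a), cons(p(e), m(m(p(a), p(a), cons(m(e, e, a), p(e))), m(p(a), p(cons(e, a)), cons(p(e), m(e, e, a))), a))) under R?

1. m(p(a), p(a), cons(p(e), m(m(p(a), p(a), cons(m(e, e, a), p(e))), m(p(a), p(cons(e, a)), cons(p(e), m(e, e, a))), a)))  →  m(p(a), p(a), cons(p(e), m(m(p(a), p(a), cons(p(e), p(e))), m(p(a), p(cons(e, a)), cons(p(e), m(e, e, a))), a)))   [R1 at 3.2.1.3.1]
2. m(p(a), p(a), cons(p(e), m(m(p(a), p(a), cons(p(e), p(e))), m(p(a), p(cons(e, a)), cons(p(e), m(e, e, a))), a)))  →  m(p(a), p(a), cons(p(e), m(e, m(p(a), p(cons(e, a)), cons(p(e), m(e, e, a))), a)))   [R5 at 3.2.1]
3. m(p(a), p(a), cons(p(e), m(e, m(p(a), p(cons(e, a)), cons(p(e), m(e, e, a))), a)))  →  m(p(a), p(a), cons(p(e), p(m(p(a), p(cons(e, a)), cons(p(e), m(e, e, a))))))   [R1 at 3.2]
4. m(p(a), p(a), cons(p(e), p(m(p(a), p(cons(e, a)), cons(p(e), m(e, e, a))))))  →  m(p(a), p(cons(e, a)), cons(p(e), m(e, e, a)))   [R5 at ε]
5. m(p(a), p(cons(e, a)), cons(p(e), m(e, e, a)))  →  m(p(a), p(cons(e, a)), cons(p(e), p(e)))   [R1 at 3.2]
6. m(p(a), p(cons(e, a)), cons(p(e), p(e)))  →  e   [R5 at ε]

e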